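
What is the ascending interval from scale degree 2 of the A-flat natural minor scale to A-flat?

minor seventh

Scale degree 2 of Ab natural minor is Bb.
Bb up to Ab: letters B→A make it a seventh; 10 semitones makes it minor.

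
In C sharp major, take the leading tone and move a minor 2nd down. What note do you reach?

The leading tone of C# major is B#.
A minor second (1 semitone) below B# lands on the letter A, giving A##.

A##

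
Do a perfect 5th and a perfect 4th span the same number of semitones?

No

A perfect fifth spans 7 semitones; a perfect fourth spans 5.
The spans differ, so they are not enharmonic equivalents.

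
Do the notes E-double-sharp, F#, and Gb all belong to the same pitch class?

Yes

E## is pitch class 6; F# is pitch class 6; Gb is pitch class 6.
All spellings map to pitch class 6, so they are enharmonically equivalent.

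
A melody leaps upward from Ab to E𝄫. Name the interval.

The letter names run A→E, a span of 4 letter steps, so the interval is some kind of fifth.
Ab to Ebb is 6 semitones. A perfect fifth is 7, so 6 makes it diminished.

diminished fifth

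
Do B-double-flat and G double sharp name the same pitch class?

Bbb is pitch class 9; G## is pitch class 9.
All spellings map to pitch class 9, so they are enharmonically equivalent.

Yes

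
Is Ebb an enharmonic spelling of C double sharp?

Yes

Ebb = pitch class 2 and C## = pitch class 2 — the same pitch class, so they are enharmonic equivalents.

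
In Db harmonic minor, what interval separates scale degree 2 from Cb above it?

Scale degree 2 of Db harmonic minor is Eb.
Eb up to Cb: letters E→C make it a sixth; 8 semitones makes it minor.

minor sixth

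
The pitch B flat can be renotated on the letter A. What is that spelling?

A#

Bb is pitch class 10. The letter A alone is pitch class 9.
To reach pitch class 10 from A requires an offset of +1 semitone, i.e. sharp: A#.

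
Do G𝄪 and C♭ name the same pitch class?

No

Two spellings are enharmonically equivalent only if they share a pitch class.
Here G## → 9, Cb → 11; 9 ≠ 11, so they are not.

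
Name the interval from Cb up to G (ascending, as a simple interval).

The letter names run C→G, a span of 4 letter steps, so the interval is some kind of fifth.
Cb to G is 8 semitones. A perfect fifth is 7, so 8 makes it augmented.

augmented fifth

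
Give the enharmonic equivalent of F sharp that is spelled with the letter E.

F# is pitch class 6. The letter E alone is pitch class 4.
To reach pitch class 6 from E requires an offset of +2 semitones, i.e. double sharp: E##.

E##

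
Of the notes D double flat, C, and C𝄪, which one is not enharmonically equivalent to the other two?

C##

In 12-tone equal temperament, enharmonic equivalents share a pitch class. Dbb is pitch class 0; C is pitch class 0; C## is pitch class 2.
Dbb and C share pitch class 0, while C## is pitch class 2.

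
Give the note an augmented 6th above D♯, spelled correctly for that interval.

D up a major sixth is B, so the target letter is B.
From D#, an augmented sixth is 10 semitones up: B##.

B##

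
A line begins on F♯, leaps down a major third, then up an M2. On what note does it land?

A major third down from F# is D (letter D, 4 semitones down).
A major second up from D is E (letter E, 2 semitones up).

E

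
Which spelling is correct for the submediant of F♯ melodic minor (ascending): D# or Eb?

Each scale degree takes a distinct letter name. Degree 6 of a scale on F must use the letter D.
D# and Eb are enharmonically the same pitch, but only D# uses the letter D, so it is the correct spelling here.

D#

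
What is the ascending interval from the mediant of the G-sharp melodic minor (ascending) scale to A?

The mediant of G# melodic minor (ascending) is B.
B up to A: letters B→A make it a seventh; 10 semitones makes it minor.

minor seventh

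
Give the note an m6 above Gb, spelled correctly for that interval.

G up a major sixth is E, so the target letter is E.
From Gb, a minor sixth is 8 semitones up: Ebb.

Ebb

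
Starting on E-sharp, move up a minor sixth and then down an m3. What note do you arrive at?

A#

A minor sixth up from E# is C# (letter C, 8 semitones up).
A minor third down from C# is A# (letter A, 3 semitones down).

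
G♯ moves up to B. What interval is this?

Counting letters G–A–B gives a third.
G#→B = 3 semitones, 1 narrower than the major third (4), so minor.

minor third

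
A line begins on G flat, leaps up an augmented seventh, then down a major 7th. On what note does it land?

G

An augmented seventh up from Gb is F# (letter F, 12 semitones up).
A major seventh down from F# is G (letter G, 11 semitones down).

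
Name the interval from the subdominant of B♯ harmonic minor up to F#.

minor second

The subdominant of B# harmonic minor is E#.
E# up to F#: letters E→F make it a second; 1 semitone makes it minor.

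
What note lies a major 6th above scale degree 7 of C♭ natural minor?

Gb

Scale degree 7 of Cb natural minor is Bbb.
A major sixth (9 semitones) above Bbb lands on the letter G, giving Gb.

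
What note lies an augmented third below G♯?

Eb

A third below G lands on the letter E.
An augmented third spans 5 semitones, so G# moves to pitch class 3. On the letter E that is Eb.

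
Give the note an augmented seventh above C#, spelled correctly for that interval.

B##

A seventh above C lands on the letter B.
An augmented seventh spans 12 semitones, so C# moves to pitch class 1. On the letter B that is B##.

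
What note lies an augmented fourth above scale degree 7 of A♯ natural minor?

Scale degree 7 of A# natural minor is G#.
An augmented fourth (6 semitones) above G# lands on the letter C, giving C##.

C##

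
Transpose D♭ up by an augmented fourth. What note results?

D up a perfect fourth is G, so the target letter is G.
From Db, an augmented fourth is 6 semitones up: G.

G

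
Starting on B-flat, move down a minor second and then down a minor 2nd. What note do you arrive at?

G#

A minor second down from Bb is A (letter A, 1 semitone down).
A minor second down from A is G# (letter G, 1 semitone down).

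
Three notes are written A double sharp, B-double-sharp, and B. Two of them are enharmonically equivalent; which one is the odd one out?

In 12-tone equal temperament, enharmonic equivalents share a pitch class. A## is pitch class 11; B## is pitch class 1; B is pitch class 11.
A## and B share pitch class 11, while B## is pitch class 1.

B##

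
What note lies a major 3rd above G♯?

A third above G lands on the letter B.
A major third spans 4 semitones, so G# moves to pitch class 0. On the letter B that is B#.

B#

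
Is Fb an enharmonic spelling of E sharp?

No

Two spellings are enharmonically equivalent only if they share a pitch class.
Here Fb → 4, E# → 5; 4 ≠ 5, so they are not.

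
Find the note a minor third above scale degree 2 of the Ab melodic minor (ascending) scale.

Db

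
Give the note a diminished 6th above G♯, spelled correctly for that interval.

G up a major sixth is E, so the target letter is E.
From G#, a diminished sixth is 7 semitones up: Eb.

Eb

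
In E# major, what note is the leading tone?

D##

The E# major scale runs E# F## G## A# B# C## D##.
Degree 7 is D##.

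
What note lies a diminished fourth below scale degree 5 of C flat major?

D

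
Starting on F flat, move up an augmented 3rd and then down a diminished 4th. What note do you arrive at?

E#

An augmented third up from Fb is A (letter A, 5 semitones up).
A diminished fourth down from A is E# (letter E, 4 semitones down).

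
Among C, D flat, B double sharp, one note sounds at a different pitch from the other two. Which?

In 12-tone equal temperament, enharmonic equivalents share a pitch class. C is pitch class 0; Db is pitch class 1; B## is pitch class 1.
Db and B## share pitch class 1, while C is pitch class 0.

C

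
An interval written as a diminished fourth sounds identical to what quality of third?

major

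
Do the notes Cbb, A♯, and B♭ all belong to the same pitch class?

Yes

Cbb is pitch class 10; A# is pitch class 10; Bb is pitch class 10.
All spellings map to pitch class 10, so they are enharmonically equivalent.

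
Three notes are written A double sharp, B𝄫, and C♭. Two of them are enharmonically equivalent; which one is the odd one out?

Bbb

In 12-tone equal temperament, enharmonic equivalents share a pitch class. A## is pitch class 11; Bbb is pitch class 9; Cb is pitch class 11.
A## and Cb share pitch class 11, while Bbb is pitch class 9.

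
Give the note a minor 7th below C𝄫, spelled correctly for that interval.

Dbb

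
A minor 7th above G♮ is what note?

F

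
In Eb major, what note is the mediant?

The Eb major scale runs Eb F G Ab Bb C D.
Degree 3 is G.

G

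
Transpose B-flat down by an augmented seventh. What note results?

A seventh below B lands on the letter C.
An augmented seventh spans 12 semitones, so Bb moves to pitch class 10. On the letter C that is Cbb.

Cbb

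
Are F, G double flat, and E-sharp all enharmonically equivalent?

Yes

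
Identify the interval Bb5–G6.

The letter names run B→G, a span of 5 letter steps, so the interval is some kind of sixth.
Bb to G is 9 semitones. A major sixth is 9, so 9 makes it major.

major sixth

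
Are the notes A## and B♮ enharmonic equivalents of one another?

Yes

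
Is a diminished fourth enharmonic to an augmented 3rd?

A diminished fourth spans 4 semitones; an augmented third spans 5.
The spans differ, so they are not enharmonic equivalents.

No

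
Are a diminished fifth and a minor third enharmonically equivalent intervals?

No

A diminished fifth spans 6 semitones; a minor third spans 3.
The spans differ, so they are not enharmonic equivalents.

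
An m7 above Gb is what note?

G up a major seventh is F#, so the target letter is F.
From Gb, a minor seventh is 10 semitones up: Fb.

Fb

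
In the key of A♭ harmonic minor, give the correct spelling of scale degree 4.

The Ab harmonic minor scale runs Ab Bb Cb Db Eb Fb G.
Degree 4 is Db.

Db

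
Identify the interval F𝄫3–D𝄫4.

Counting letters F–G–A–B–C–D gives a sixth.
Fbb→Dbb = 9 semitones, exactly the major sixth.

major sixth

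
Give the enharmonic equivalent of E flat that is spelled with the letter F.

Eb is pitch class 3. The letter F alone is pitch class 5.
To reach pitch class 3 from F requires an offset of -2 semitones, i.e. double flat: Fbb.

Fbb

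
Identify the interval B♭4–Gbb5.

diminished sixth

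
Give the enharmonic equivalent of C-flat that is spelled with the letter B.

B

Plain B sits at the same pitch as Cb, so on the letter B the same pitch needs a natural: B.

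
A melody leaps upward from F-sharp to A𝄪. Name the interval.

augmented third

The letter names run F→A, a span of 2 letter steps, so the interval is some kind of third.
F# to A## is 5 semitones. A major third is 4, so 5 makes it augmented.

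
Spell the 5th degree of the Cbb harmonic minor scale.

Degree 5 takes the letter 4 steps above C, which is G.
In harmonic minor, degree 5 sits 7 semitones above the tonic. Cbb + 7 semitones is pitch class 5, spelled on G as Gbb.

Gbb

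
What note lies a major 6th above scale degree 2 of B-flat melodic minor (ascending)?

Scale degree 2 of Bb melodic minor (ascending) is C.
A major sixth (9 semitones) above C lands on the letter A, giving A.

A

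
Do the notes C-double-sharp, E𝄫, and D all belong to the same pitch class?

C## is pitch class 2; Ebb is pitch class 2; D is pitch class 2.
All spellings map to pitch class 2, so they are enharmonically equivalent.

Yes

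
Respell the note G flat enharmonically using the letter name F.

F#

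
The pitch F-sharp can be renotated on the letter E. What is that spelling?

E##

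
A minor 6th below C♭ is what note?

A sixth below C lands on the letter E.
A minor sixth spans 8 semitones, so Cb moves to pitch class 3. On the letter E that is Eb.

Eb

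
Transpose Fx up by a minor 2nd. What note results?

F up a major second is G, so the target letter is G.
From F##, a minor second is 1 semitone up: G#.

G#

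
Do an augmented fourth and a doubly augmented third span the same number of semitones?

Yes

An augmented fourth spans 6 semitones; a doubly augmented third spans 6.
They are enharmonically equivalent.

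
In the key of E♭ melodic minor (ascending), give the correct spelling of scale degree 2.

The Eb melodic minor (ascending) scale runs Eb F Gb Ab Bb C D.
Degree 2 is F.

F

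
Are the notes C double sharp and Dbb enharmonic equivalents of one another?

No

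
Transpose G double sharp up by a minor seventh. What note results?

G up a major seventh is F#, so the target letter is F.
From G##, a minor seventh is 10 semitones up: F##.

F##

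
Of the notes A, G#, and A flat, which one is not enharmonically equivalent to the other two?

A

In 12-tone equal temperament, enharmonic equivalents share a pitch class. A is pitch class 9; G# is pitch class 8; Ab is pitch class 8.
G# and Ab share pitch class 8, while A is pitch class 9.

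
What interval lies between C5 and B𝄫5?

The letter names run C→B, a span of 6 letter steps, so the interval is some kind of seventh.
C to Bbb is 9 semitones. A major seventh is 11, so 9 makes it diminished.

diminished seventh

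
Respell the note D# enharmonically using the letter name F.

Plain F sits 2 semitones above D#, so on the letter F the same pitch needs a double flat: Fbb.

Fbb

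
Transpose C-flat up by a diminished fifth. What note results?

Gbb

A fifth above C lands on the letter G.
A diminished fifth spans 6 semitones, so Cb moves to pitch class 5. On the letter G that is Gbb.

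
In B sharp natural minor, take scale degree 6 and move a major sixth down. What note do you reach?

B

Scale degree 6 of B# natural minor is G#.
A major sixth (9 semitones) below G# lands on the letter B, giving B.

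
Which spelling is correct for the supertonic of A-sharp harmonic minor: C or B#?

B#

Each scale degree takes a distinct letter name. Degree 2 of a scale on A must use the letter B.
B# and C are enharmonically the same pitch, but only B# uses the letter B, so it is the correct spelling here.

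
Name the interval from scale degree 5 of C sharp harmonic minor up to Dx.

augmented fifth

Scale degree 5 of C# harmonic minor is G#.
G# up to D##: letters G→D make it a fifth; 8 semitones makes it augmented.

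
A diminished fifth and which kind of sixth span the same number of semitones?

A diminished fifth spans 6 semitones.
A sixth spanning 6 semitones is doubly diminished (the major sixth is 9).

doubly diminished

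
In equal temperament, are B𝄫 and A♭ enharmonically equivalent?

No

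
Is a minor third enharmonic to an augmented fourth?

A minor third spans 3 semitones; an augmented fourth spans 6.
The spans differ, so they are not enharmonic equivalents.

No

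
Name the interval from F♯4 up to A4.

minor third

The letter names run F→A, a span of 2 letter steps, so the interval is some kind of third.
F# to A is 3 semitones. A major third is 4, so 3 makes it minor.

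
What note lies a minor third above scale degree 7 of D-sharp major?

E#

Scale degree 7 of D# major is C##.
A minor third (3 semitones) above C## lands on the letter E, giving E#.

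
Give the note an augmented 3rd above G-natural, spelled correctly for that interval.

B#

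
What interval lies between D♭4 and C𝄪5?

doubly augmented seventh

Counting letters D–E–F–G–A–B–C gives a seventh.
Db→C## = 13 semitones, 2 wider than the major seventh (11), so doubly augmented.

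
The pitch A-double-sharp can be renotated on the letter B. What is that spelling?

B

A## is pitch class 11. The letter B alone is pitch class 11.
Pitch class 11 on B needs no accidental: B.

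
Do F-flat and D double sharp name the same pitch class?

Fb is pitch class 4; D## is pitch class 4.
All spellings map to pitch class 4, so they are enharmonically equivalent.

Yes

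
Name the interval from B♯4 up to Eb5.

doubly diminished fourth

The letter names run B→E, a span of 3 letter steps, so the interval is some kind of fourth.
B# to Eb is 3 semitones. A perfect fourth is 5, so 3 makes it doubly diminished.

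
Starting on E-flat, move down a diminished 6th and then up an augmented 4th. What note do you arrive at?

C##

A diminished sixth down from Eb is G# (letter G, 7 semitones down).
An augmented fourth up from G# is C## (letter C, 6 semitones up).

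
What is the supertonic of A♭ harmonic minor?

Bb

Degree 2 takes the letter 1 step above A, which is B.
In harmonic minor, degree 2 sits 2 semitones above the tonic. Ab + 2 semitones is pitch class 10, spelled on B as Bb.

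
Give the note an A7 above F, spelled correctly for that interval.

E#

A seventh above F lands on the letter E.
An augmented seventh spans 12 semitones, so F moves to pitch class 5. On the letter E that is E#.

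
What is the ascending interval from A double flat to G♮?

The letter names run A→G, a span of 6 letter steps, so the interval is some kind of seventh.
Abb to G is 12 semitones. A major seventh is 11, so 12 makes it augmented.

augmented seventh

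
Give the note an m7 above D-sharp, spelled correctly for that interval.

C#

A seventh above D lands on the letter C.
A minor seventh spans 10 semitones, so D# moves to pitch class 1. On the letter C that is C#.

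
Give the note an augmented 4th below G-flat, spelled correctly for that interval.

G down a perfect fourth is D, so the target letter is D.
From Gb, an augmented fourth is 6 semitones down: Dbb.

Dbb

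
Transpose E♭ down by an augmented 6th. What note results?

Gbb

E down a major sixth is G, so the target letter is G.
From Eb, an augmented sixth is 10 semitones down: Gbb.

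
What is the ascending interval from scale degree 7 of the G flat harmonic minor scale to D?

Scale degree 7 of Gb harmonic minor is F.
F up to D: letters F→D make it a sixth; 9 semitones makes it major.

major sixth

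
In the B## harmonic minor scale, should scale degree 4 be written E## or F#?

E##

Each scale degree takes a distinct letter name. Degree 4 of a scale on B must use the letter E.
E## and F# are enharmonically the same pitch, but only E## uses the letter E, so it is the correct spelling here.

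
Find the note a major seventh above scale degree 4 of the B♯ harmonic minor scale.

Scale degree 4 of B# harmonic minor is E#.
A major seventh (11 semitones) above E# lands on the letter D, giving D##.

D##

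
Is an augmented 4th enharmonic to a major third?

An augmented fourth spans 6 semitones; a major third spans 4.
The spans differ, so they are not enharmonic equivalents.

No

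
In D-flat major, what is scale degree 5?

Degree 5 takes the letter 4 steps above D, which is A.
In major, degree 5 sits 7 semitones above the tonic. Db + 7 semitones is pitch class 8, spelled on A as Ab.

Ab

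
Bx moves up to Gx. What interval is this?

minor sixth

The letter names run B→G, a span of 5 letter steps, so the interval is some kind of sixth.
B## to G## is 8 semitones. A major sixth is 9, so 8 makes it minor.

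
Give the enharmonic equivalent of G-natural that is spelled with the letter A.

G is pitch class 7. The letter A alone is pitch class 9.
To reach pitch class 7 from A requires an offset of -2 semitones, i.e. double flat: Abb.

Abb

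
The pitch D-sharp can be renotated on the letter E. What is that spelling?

Eb

D# is pitch class 3. The letter E alone is pitch class 4.
To reach pitch class 3 from E requires an offset of -1 semitone, i.e. flat: Eb.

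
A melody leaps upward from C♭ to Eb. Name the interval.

The letter names run C→E, a span of 2 letter steps, so the interval is some kind of third.
Cb to Eb is 4 semitones. A major third is 4, so 4 makes it major.

major third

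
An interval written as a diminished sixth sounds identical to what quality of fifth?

A diminished sixth spans 7 semitones.
A fifth spanning 7 semitones is perfect (the perfect fifth is 7).

perfect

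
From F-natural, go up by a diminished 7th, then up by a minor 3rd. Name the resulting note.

A diminished seventh up from F is Ebb (letter E, 9 semitones up).
A minor third up from Ebb is Gbb (letter G, 3 semitones up).

Gbb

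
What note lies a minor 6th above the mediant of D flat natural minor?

Dbb

The mediant of Db natural minor is Fb.
A minor sixth (8 semitones) above Fb lands on the letter D, giving Dbb.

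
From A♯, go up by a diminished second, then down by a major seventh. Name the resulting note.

Cb

A diminished second up from A# is Bb (letter B, 0 semitones up).
A major seventh down from Bb is Cb (letter C, 11 semitones down).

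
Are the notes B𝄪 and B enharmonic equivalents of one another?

No

B## is pitch class 1; B is pitch class 11.
The pitch classes differ (1 vs. 11), so they are not enharmonic equivalents.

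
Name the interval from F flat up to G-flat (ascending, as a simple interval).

major second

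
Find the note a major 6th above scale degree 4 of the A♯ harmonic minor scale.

Scale degree 4 of A# harmonic minor is D#.
A major sixth (9 semitones) above D# lands on the letter B, giving B#.

B#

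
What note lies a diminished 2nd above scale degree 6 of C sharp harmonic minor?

Bbb

Scale degree 6 of C# harmonic minor is A.
A diminished second (0 semitones) above A lands on the letter B, giving Bbb.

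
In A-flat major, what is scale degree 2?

Bb

Degree 2 takes the letter 1 step above A, which is B.
In major, degree 2 sits 2 semitones above the tonic. Ab + 2 semitones is pitch class 10, spelled on B as Bb.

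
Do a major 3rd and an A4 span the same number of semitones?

No

A major third spans 4 semitones; an augmented fourth spans 6.
The spans differ, so they are not enharmonic equivalents.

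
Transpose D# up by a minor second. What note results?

E

A second above D lands on the letter E.
A minor second spans 1 semitone, so D# moves to pitch class 4. On the letter E that is E.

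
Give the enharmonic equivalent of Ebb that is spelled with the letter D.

Plain D sits at the same pitch as Ebb, so on the letter D the same pitch needs a natural: D.

D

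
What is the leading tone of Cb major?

Degree 7 takes the letter 6 steps above C, which is B.
In major, degree 7 sits 11 semitones above the tonic. Cb + 11 semitones is pitch class 10, spelled on B as Bb.

Bb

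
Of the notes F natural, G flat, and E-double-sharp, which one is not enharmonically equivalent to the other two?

In 12-tone equal temperament, enharmonic equivalents share a pitch class. F is pitch class 5; Gb is pitch class 6; E## is pitch class 6.
Gb and E## share pitch class 6, while F is pitch class 5.

F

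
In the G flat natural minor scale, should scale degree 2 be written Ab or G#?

Each scale degree takes a distinct letter name. Degree 2 of a scale on G must use the letter A.
Ab and G# are enharmonically the same pitch, but only Ab uses the letter A, so it is the correct spelling here.

Ab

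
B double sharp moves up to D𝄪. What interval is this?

minor third

The letter names run B→D, a span of 2 letter steps, so the interval is some kind of third.
B## to D## is 3 semitones. A major third is 4, so 3 makes it minor.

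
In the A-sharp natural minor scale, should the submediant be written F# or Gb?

Each scale degree takes a distinct letter name. Degree 6 of a scale on A must use the letter F.
F# and Gb are enharmonically the same pitch, but only F# uses the letter F, so it is the correct spelling here.

F#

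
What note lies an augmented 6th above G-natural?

A sixth above G lands on the letter E.
An augmented sixth spans 10 semitones, so G moves to pitch class 5. On the letter E that is E#.

E#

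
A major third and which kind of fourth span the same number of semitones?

A major third spans 4 semitones.
A fourth spanning 4 semitones is diminished (the perfect fourth is 5).

diminished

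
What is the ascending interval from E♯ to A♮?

diminished fourth

Counting letters E–F–G–A gives a fourth.
E#→A = 4 semitones, 1 narrower than the perfect fourth (5), so diminished.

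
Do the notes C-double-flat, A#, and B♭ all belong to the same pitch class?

Yes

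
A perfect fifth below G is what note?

C

G down a perfect fifth is C, so the target letter is C.
From G, a perfect fifth is 7 semitones down: C.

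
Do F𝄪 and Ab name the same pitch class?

Two spellings are enharmonically equivalent only if they share a pitch class.
Here F## → 7, Ab → 8; 7 ≠ 8, so they are not.

No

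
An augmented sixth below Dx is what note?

F#

A sixth below D lands on the letter F.
An augmented sixth spans 10 semitones, so D## moves to pitch class 6. On the letter F that is F#.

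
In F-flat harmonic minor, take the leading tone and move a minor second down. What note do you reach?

D

The leading tone of Fb harmonic minor is Eb.
A minor second (1 semitone) below Eb lands on the letter D, giving D.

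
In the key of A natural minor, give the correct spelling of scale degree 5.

E

The A natural minor scale runs A B C D E F G.
Degree 5 is E.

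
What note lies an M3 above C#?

E#

C up a major third is E, so the target letter is E.
From C#, a major third is 4 semitones up: E#.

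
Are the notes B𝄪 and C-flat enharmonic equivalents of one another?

Two spellings are enharmonically equivalent only if they share a pitch class.
Here B## → 1, Cb → 11; 1 ≠ 11, so they are not.

No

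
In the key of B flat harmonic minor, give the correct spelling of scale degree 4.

The Bb harmonic minor scale runs Bb C Db Eb F Gb A.
Degree 4 is Eb.

Eb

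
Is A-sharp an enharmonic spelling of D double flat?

Two spellings are enharmonically equivalent only if they share a pitch class.
Here A# → 10, Dbb → 0; 0 ≠ 10, so they are not.

No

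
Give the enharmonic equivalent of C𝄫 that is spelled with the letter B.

Bb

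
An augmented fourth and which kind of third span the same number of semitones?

doubly augmented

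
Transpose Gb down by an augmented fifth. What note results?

Cbb

G down a perfect fifth is C, so the target letter is C.
From Gb, an augmented fifth is 8 semitones down: Cbb.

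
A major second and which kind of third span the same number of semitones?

diminished

A major second spans 2 semitones.
A third spanning 2 semitones is diminished (the major third is 4).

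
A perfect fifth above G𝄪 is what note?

D##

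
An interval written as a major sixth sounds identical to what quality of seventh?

A major sixth spans 9 semitones.
A seventh spanning 9 semitones is diminished (the major seventh is 11).

diminished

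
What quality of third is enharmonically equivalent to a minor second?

A minor second spans 1 semitone.
A third spanning 1 semitone is doubly diminished (the major third is 4).

doubly diminished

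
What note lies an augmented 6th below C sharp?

Eb

C down a major sixth is Eb, so the target letter is E.
From C#, an augmented sixth is 10 semitones down: Eb.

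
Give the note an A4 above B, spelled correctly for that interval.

E#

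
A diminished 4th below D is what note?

D down a perfect fourth is A, so the target letter is A.
From D, a diminished fourth is 4 semitones down: A#.

A#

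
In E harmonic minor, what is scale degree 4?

The E harmonic minor scale runs E F# G A B C D#.
Degree 4 is A.

A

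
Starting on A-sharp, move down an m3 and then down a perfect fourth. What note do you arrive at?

A minor third down from A# is F## (letter F, 3 semitones down).
A perfect fourth down from F## is C## (letter C, 5 semitones down).

C##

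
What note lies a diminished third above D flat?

A third above D lands on the letter F.
A diminished third spans 2 semitones, so Db moves to pitch class 3. On the letter F that is Fbb.

Fbb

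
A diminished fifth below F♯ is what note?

A fifth below F lands on the letter B.
A diminished fifth spans 6 semitones, so F# moves to pitch class 0. On the letter B that is B#.

B#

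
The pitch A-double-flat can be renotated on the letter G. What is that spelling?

Abb is pitch class 7. The letter G alone is pitch class 7.
Pitch class 7 on G needs no accidental: G.

G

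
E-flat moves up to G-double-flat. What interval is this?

diminished third

Counting letters E–F–G gives a third.
Eb→Gbb = 2 semitones, 2 narrower than the major third (4), so diminished.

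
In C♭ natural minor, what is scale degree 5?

Gb

The Cb natural minor scale runs Cb Db Ebb Fb Gb Abb Bbb.
Degree 5 is Gb.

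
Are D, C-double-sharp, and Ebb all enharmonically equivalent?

Yes

D = pitch class 2 and C## = pitch class 2 and Ebb = pitch class 2 — the same pitch class, so they are enharmonic equivalents.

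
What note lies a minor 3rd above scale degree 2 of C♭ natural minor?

Fb

Scale degree 2 of Cb natural minor is Db.
A minor third (3 semitones) above Db lands on the letter F, giving Fb.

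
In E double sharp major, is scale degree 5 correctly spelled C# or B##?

B##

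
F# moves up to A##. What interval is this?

The letter names run F→A, a span of 2 letter steps, so the interval is some kind of third.
F# to A## is 5 semitones. A major third is 4, so 5 makes it augmented.

augmented third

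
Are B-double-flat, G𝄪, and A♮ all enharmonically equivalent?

Yes

Bbb is pitch class 9; G## is pitch class 9; A is pitch class 9.
All spellings map to pitch class 9, so they are enharmonically equivalent.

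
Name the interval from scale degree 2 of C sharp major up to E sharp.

major second

Scale degree 2 of C# major is D#.
D# up to E#: letters D→E make it a second; 2 semitones makes it major.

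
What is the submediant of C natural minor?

Ab

The C natural minor scale runs C D Eb F G Ab Bb.
Degree 6 is Ab.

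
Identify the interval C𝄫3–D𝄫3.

Counting letters C–D gives a second.
Cbb→Dbb = 2 semitones, exactly the major second.

major second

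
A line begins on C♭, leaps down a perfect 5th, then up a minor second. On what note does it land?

A perfect fifth down from Cb is Fb (letter F, 7 semitones down).
A minor second up from Fb is Gbb (letter G, 1 semitone up).

Gbb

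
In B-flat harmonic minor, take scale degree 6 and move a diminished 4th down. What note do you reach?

D

Scale degree 6 of Bb harmonic minor is Gb.
A diminished fourth (4 semitones) below Gb lands on the letter D, giving D.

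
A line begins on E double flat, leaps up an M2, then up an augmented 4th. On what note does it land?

Bb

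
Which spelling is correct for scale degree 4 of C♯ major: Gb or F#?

Each scale degree takes a distinct letter name. Degree 4 of a scale on C must use the letter F.
F# and Gb are enharmonically the same pitch, but only F# uses the letter F, so it is the correct spelling here.

F#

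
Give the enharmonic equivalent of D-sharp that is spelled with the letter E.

D# is pitch class 3. The letter E alone is pitch class 4.
To reach pitch class 3 from E requires an offset of -1 semitone, i.e. flat: Eb.

Eb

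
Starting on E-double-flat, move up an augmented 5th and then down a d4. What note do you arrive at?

An augmented fifth up from Ebb is Bb (letter B, 8 semitones up).
A diminished fourth down from Bb is F# (letter F, 4 semitones down).

F#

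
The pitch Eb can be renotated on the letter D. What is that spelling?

Eb is pitch class 3. The letter D alone is pitch class 2.
To reach pitch class 3 from D requires an offset of +1 semitone, i.e. sharp: D#.

D#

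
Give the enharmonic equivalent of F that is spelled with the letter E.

E#

Plain E sits 1 semitone below F, so on the letter E the same pitch needs a sharp: E#.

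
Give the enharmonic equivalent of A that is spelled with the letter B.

Bbb

Plain B sits 2 semitones above A, so on the letter B the same pitch needs a double flat: Bbb.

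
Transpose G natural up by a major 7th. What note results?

F#

G up a major seventh is F#, so the target letter is F.
From G, a major seventh is 11 semitones up: F#.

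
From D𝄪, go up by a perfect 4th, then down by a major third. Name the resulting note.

A perfect fourth up from D## is G## (letter G, 5 semitones up).
A major third down from G## is E# (letter E, 4 semitones down).

E#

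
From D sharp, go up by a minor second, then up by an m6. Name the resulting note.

C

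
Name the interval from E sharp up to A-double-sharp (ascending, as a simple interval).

augmented fourth

The letter names run E→A, a span of 3 letter steps, so the interval is some kind of fourth.
E# to A## is 6 semitones. A perfect fourth is 5, so 6 makes it augmented.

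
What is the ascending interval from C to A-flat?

minor sixth

Counting letters C–D–E–F–G–A gives a sixth.
C→Ab = 8 semitones, 1 narrower than the major sixth (9), so minor.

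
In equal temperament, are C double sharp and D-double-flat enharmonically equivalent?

No

C## is pitch class 2; Dbb is pitch class 0.
The pitch classes differ (2 vs. 0), so they are not enharmonic equivalents.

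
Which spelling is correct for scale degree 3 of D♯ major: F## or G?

Each scale degree takes a distinct letter name. Degree 3 of a scale on D must use the letter F.
F## and G are enharmonically the same pitch, but only F## uses the letter F, so it is the correct spelling here.

F##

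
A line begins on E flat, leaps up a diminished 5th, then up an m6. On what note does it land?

Gbb

A diminished fifth up from Eb is Bbb (letter B, 6 semitones up).
A minor sixth up from Bbb is Gbb (letter G, 8 semitones up).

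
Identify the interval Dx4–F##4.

The letter names run D→F, a span of 2 letter steps, so the interval is some kind of third.
D## to F## is 3 semitones. A major third is 4, so 3 makes it minor.

minor third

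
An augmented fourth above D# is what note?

G##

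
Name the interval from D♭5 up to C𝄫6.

diminished seventh

Counting letters D–E–F–G–A–B–C gives a seventh.
Db→Cbb = 9 semitones, 2 narrower than the major seventh (11), so diminished.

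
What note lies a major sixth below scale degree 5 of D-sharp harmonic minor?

Scale degree 5 of D# harmonic minor is A#.
A major sixth (9 semitones) below A# lands on the letter C, giving C#.

C#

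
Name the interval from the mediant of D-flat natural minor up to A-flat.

The mediant of Db natural minor is Fb.
Fb up to Ab: letters F→A make it a third; 4 semitones makes it major.

major third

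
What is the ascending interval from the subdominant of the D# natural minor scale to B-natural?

minor third

The subdominant of D# natural minor is G#.
G# up to B: letters G→B make it a third; 3 semitones makes it minor.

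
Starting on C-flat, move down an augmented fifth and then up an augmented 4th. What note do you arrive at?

Bbb

An augmented fifth down from Cb is Fbb (letter F, 8 semitones down).
An augmented fourth up from Fbb is Bbb (letter B, 6 semitones up).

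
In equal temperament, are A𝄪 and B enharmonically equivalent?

Yes

A## is pitch class 11; B is pitch class 11.
All spellings map to pitch class 11, so they are enharmonically equivalent.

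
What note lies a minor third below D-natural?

B

A third below D lands on the letter B.
A minor third spans 3 semitones, so D moves to pitch class 11. On the letter B that is B.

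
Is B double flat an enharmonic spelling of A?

Bbb is pitch class 9; A is pitch class 9.
All spellings map to pitch class 9, so they are enharmonically equivalent.

Yes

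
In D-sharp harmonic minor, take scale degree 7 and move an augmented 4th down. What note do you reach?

Scale degree 7 of D# harmonic minor is C##.
An augmented fourth (6 semitones) below C## lands on the letter G, giving G#.

G#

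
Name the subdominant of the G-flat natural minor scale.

The Gb natural minor scale runs Gb Ab Bbb Cb Db Ebb Fb.
Degree 4 is Cb.

Cb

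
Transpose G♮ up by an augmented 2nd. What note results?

G up a major second is A, so the target letter is A.
From G, an augmented second is 3 semitones up: A#.

A#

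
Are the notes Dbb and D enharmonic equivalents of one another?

Two spellings are enharmonically equivalent only if they share a pitch class.
Here Dbb → 0, D → 2; 0 ≠ 2, so they are not.

No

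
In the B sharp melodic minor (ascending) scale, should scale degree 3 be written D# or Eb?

D#

Each scale degree takes a distinct letter name. Degree 3 of a scale on B must use the letter D.
D# and Eb are enharmonically the same pitch, but only D# uses the letter D, so it is the correct spelling here.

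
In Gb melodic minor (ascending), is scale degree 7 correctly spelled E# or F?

Each scale degree takes a distinct letter name. Degree 7 of a scale on G must use the letter F.
F and E# are enharmonically the same pitch, but only F uses the letter F, so it is the correct spelling here.

F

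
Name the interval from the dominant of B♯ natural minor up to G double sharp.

The dominant of B# natural minor is F##.
F## up to G##: letters F→G make it a second; 2 semitones makes it major.

major second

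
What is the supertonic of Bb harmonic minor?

Degree 2 takes the letter 1 step above B, which is C.
In harmonic minor, degree 2 sits 2 semitones above the tonic. Bb + 2 semitones is pitch class 0, spelled on C as C.

C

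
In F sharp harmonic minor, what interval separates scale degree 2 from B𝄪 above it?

Scale degree 2 of F# harmonic minor is G#.
G# up to B##: letters G→B make it a third; 5 semitones makes it augmented.

augmented third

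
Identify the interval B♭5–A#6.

Counting letters B–C–D–E–F–G–A gives a seventh.
Bb→A# = 12 semitones, 1 wider than the major seventh (11), so augmented.

augmented seventh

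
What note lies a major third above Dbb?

Fb

D up a major third is F#, so the target letter is F.
From Dbb, a major third is 4 semitones up: Fb.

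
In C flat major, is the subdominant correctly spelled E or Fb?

Each scale degree takes a distinct letter name. Degree 4 of a scale on C must use the letter F.
Fb and E are enharmonically the same pitch, but only Fb uses the letter F, so it is the correct spelling here.

Fb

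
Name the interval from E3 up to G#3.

The letter names run E→G, a span of 2 letter steps, so the interval is some kind of third.
E to G# is 4 semitones. A major third is 4, so 4 makes it major.

major third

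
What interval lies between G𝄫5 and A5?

doubly augmented second

Counting letters G–A gives a second.
Gbb→A = 4 semitones, 2 wider than the major second (2), so doubly augmented.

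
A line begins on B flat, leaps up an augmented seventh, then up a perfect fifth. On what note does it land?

An augmented seventh up from Bb is A# (letter A, 12 semitones up).
A perfect fifth up from A# is E# (letter E, 7 semitones up).

E#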